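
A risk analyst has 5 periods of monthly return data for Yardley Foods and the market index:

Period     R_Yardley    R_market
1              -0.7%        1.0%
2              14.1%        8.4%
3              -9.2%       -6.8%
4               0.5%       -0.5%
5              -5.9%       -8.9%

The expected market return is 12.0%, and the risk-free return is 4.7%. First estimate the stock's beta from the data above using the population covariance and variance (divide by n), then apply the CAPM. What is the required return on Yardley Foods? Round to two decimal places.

13.67%

Mean R_i = (-0.7 + 14.1 − 9.2 + 0.5 − 5.9) / 5 = -0.2400%
Mean R_m = (1.0 + 8.4 − 6.8 − 0.5 − 8.9) / 5 = -1.3600%
Σ(R_i − R̄_i)(R_m − R̄_m) = 230.9280  ⇒  Cov = 230.9280 / 5 = 46.1856
Σ(R_m − R̄_m)² = 188.0120  ⇒  Var(R_m) = 188.0120 / 5 = 37.6024
β = Cov / Var(R_m) = 46.1856 / 37.6024 = 1.2283
MRP = 12.0% − 4.7% = 7.30%
E(R) = R_f + β × MRP = 4.7% + 1.2283 × 7.3% = 13.67%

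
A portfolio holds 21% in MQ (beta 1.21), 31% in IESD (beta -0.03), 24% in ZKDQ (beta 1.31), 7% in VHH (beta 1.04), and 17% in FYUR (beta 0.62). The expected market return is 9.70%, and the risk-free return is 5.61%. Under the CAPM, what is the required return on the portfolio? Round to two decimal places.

8.63%

β_P = Σ w_i β_i = 0.21×1.21 + 0.31×-0.03 + 0.24×1.31 + 0.07×1.04 + 0.17×0.62 = 0.7374
MRP = 9.70% − 5.61% = 4.09%
E(R_P) = R_f + β_P × MRP = 5.61% + 0.7374 × 4.09% = 8.63%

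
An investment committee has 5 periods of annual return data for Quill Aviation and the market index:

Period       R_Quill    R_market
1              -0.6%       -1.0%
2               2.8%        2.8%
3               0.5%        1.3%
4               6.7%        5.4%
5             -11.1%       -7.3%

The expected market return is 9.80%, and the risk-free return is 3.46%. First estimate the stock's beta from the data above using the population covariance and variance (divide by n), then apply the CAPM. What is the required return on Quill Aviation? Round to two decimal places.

Mean R_i = (-0.6 + 2.8 + 0.5 + 6.7 − 11.1) / 5 = -0.3400%
Mean R_m = (-1.0 + 2.8 + 1.3 + 5.4 − 7.3) / 5 = 0.2400%
Σ(R_i − R̄_i)(R_m − R̄_m) = 126.7080  ⇒  Cov = 126.7080 / 5 = 25.3416
Σ(R_m − R̄_m)² = 92.6920  ⇒  Var(R_m) = 92.6920 / 5 = 18.5384
β = Cov / Var(R_m) = 25.3416 / 18.5384 = 1.3670
MRP = 9.80% − 3.46% = 6.34%
E(R) = R_f + β × MRP = 3.46% + 1.3670 × 6.34% = 12.13%

12.13%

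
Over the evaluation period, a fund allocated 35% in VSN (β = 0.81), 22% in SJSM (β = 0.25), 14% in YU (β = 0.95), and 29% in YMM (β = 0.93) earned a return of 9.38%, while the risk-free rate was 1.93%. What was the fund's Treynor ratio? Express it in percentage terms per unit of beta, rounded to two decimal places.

β_P = 0.35×0.81 + 0.22×0.25 + 0.14×0.95 + 0.29×0.93 = 0.7412
Treynor = (R_P − R_f) / β_P = (9.38% − 1.93%) / 0.7412 = 7.45% / 0.7412 = 10.05%

10.05%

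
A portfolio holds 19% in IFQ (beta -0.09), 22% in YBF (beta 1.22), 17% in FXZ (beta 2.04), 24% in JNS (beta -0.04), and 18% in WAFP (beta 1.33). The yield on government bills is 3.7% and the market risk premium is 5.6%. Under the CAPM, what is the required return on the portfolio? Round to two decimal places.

β_P = Σ w_i β_i = 0.19×-0.09 + 0.22×1.22 + 0.17×2.04 + 0.24×-0.04 + 0.18×1.33 = 0.8279
E(R_P) = R_f + β_P × MRP = 3.7% + 0.8279 × 5.6% = 8.34%

8.34%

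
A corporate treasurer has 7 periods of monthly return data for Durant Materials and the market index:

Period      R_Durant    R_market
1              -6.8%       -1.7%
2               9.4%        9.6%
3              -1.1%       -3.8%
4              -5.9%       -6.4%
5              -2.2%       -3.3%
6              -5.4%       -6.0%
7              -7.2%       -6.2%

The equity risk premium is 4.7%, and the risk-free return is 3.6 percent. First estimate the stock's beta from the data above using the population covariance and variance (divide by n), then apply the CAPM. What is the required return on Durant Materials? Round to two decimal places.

Mean R_i = (-6.8 + 9.4 − 1.1 − 5.9 − 2.2 − 5.4 − 7.2) / 7 = -2.7429%
Mean R_m = (-1.7 + 9.6 − 3.8 − 6.4 − 3.3 − 6.0 − 6.2) / 7 = -2.5429%
Σ(R_i − R̄_i)(R_m − R̄_m) = 179.2171  ⇒  Cov = 179.2171 / 7 = 25.6024
Σ(R_m − R̄_m)² = 190.5171  ⇒  Var(R_m) = 190.5171 / 7 = 27.2167
β = Cov / Var(R_m) = 25.6024 / 27.2167 = 0.9407
E(R) = R_f + β × MRP = 3.6% + 0.9407 × 4.7% = 8.02%

8.02%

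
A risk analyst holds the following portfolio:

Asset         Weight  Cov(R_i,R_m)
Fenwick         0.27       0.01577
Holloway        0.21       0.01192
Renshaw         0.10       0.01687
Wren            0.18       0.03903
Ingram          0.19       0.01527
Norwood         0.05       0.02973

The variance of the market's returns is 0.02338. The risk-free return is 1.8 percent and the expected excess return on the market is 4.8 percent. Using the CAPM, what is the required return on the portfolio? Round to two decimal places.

β_Fenwick = 0.01577 / 0.02338 = 0.6745
β_Holloway = 0.01192 / 0.02338 = 0.5098
β_Renshaw = 0.01687 / 0.02338 = 0.7216
β_Wren = 0.03903 / 0.02338 = 1.6694
β_Ingram = 0.01527 / 0.02338 = 0.6531
β_Norwood = 0.02973 / 0.02338 = 1.2716
β_P = Σ w_i β_i = 0.27×0.6745 + 0.21×0.5098 + 0.10×0.7216 + 0.18×1.6694 + 0.19×0.6531 + 0.05×1.2716 = 0.8495
E(R_P) = R_f + β_P × MRP = 1.8% + 0.8495 × 4.8% = 5.88%

5.88%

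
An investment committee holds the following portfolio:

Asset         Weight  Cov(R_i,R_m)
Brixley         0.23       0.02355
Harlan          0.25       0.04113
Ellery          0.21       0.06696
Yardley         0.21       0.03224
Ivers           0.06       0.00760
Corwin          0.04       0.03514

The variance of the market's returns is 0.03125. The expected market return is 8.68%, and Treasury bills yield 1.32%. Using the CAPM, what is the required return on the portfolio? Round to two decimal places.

10.36%

β_Brixley = 0.02355 / 0.03125 = 0.7536
β_Harlan = 0.04113 / 0.03125 = 1.3162
β_Ellery = 0.06696 / 0.03125 = 2.1427
β_Yardley = 0.03224 / 0.03125 = 1.0317
β_Ivers = 0.00760 / 0.03125 = 0.2432
β_Corwin = 0.03514 / 0.03125 = 1.1245
β_P = Σ w_i β_i = 0.23×0.7536 + 0.25×1.3162 + 0.21×2.1427 + 0.21×1.0317 + 0.06×0.2432 + 0.04×1.1245 = 1.2286
MRP = 8.68% − 1.32% = 7.36%
E(R_P) = R_f + β_P × MRP = 1.32% + 1.2286 × 7.36% = 10.36%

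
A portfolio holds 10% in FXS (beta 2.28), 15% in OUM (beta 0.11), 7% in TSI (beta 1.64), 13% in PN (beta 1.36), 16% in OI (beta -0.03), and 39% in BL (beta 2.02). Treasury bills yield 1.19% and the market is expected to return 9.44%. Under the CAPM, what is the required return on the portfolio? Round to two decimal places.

12.07%

β_P = Σ w_i β_i = 0.10×2.28 + 0.15×0.11 + 0.07×1.64 + 0.13×1.36 + 0.16×-0.03 + 0.39×2.02 = 1.3191
MRP = 9.44% − 1.19% = 8.25%
E(R_P) = R_f + β_P × MRP = 1.19% + 1.3191 × 8.25% = 12.07%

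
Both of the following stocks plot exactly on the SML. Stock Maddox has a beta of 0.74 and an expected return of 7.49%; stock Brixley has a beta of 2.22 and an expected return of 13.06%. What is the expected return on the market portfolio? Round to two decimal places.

8.47%

Both satisfy E(R) = R_f + β·MRP, so the slope of the SML is
MRP = (13.06% − 7.49%) / (2.22 − 0.74) = 5.57% / 1.48 = 3.7635%
R_f = E(R_Maddox) − β_Maddox·MRP = 7.49% − 0.74 × 3.7635% = 4.7050%
E(R_m) = R_f + MRP = 4.7050% + 3.7635% = 8.47%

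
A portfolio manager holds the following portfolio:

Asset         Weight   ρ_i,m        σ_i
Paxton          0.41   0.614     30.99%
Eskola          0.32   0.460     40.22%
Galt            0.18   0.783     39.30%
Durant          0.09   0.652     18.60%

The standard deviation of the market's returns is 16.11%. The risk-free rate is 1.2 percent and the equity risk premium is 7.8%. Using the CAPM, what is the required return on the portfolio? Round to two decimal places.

β_Paxton = 0.614 × 30.99% / 16.11% = 1.1811
β_Eskola = 0.460 × 40.22% / 16.11% = 1.1484
β_Galt = 0.783 × 39.30% / 16.11% = 1.9101
β_Durant = 0.652 × 18.60% / 16.11% = 0.7528
β_P = Σ w_i β_i = 0.41×1.1811 + 0.32×1.1484 + 0.18×1.9101 + 0.09×0.7528 = 1.2633
E(R_P) = R_f + β_P × MRP = 1.2% + 1.2633 × 7.8% = 11.05%

11.05%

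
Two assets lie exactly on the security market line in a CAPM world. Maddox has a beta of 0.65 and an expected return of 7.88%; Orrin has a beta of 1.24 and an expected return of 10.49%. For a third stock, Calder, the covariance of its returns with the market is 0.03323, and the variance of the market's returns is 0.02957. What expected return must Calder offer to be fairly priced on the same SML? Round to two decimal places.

MRP = (10.49% − 7.88%) / (1.24 − 0.65) = 4.4237%
R_f = 7.88% − 0.65 × 4.4237% = 5.0046%
β_Calder = Cov / Var(R_m) = 0.03323 / 0.02957 = 1.1238
E(R_Calder) = R_f + β × MRP = 5.0046% + 1.1238 × 4.4237% = 9.98%

9.98%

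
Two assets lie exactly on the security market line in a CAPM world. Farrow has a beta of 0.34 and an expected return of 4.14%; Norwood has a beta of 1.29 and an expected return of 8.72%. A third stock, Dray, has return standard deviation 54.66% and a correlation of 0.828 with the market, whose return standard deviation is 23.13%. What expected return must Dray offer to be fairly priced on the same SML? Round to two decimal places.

11.93%

MRP = (8.72% − 4.14%) / (1.29 − 0.34) = 4.8211%
R_f = 4.14% − 0.34 × 4.8211% = 2.5008%
β_Dray = ρ·σ_i/σ_m = 0.828 × 54.66 / 23.13 = 1.9567
E(R_Dray) = R_f + β × MRP = 2.5008% + 1.9567 × 4.8211% = 11.93%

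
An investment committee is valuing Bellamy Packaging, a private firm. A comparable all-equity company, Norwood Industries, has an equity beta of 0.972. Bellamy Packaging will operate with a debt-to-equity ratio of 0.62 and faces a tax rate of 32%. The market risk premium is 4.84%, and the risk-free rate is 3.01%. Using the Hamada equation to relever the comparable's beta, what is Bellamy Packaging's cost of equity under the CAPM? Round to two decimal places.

9.70%

β_L = β_U × [1 + (1 − t)(D/E)] = 0.972 × [1 + (1 − 0.32) × 0.62]
    = 0.972 × [1 + 0.68 × 0.62] = 0.972 × 1.4216 = 1.3818
E(R) = R_f + β_L × MRP = 3.01% + 1.3818 × 4.84% = 9.70%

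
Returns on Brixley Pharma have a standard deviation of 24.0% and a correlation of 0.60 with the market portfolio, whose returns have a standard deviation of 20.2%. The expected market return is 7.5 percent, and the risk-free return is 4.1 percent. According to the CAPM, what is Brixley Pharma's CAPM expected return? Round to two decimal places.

β = ρ × σ_i / σ_m = 0.60 × 24.0% / 20.2% = 0.7129
MRP = 7.5% − 4.1% = 3.40%
E(R) = 4.1% + 0.7129 × 3.4% = 6.52%

6.52%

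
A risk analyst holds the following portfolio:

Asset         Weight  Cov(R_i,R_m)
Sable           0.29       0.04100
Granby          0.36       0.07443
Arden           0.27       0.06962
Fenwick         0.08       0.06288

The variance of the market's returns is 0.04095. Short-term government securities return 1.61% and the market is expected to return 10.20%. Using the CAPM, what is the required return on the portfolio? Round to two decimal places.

β_Sable = 0.04100 / 0.04095 = 1.0012
β_Granby = 0.07443 / 0.04095 = 1.8176
β_Arden = 0.06962 / 0.04095 = 1.7001
β_Fenwick = 0.06288 / 0.04095 = 1.5355
β_P = Σ w_i β_i = 0.29×1.0012 + 0.36×1.8176 + 0.27×1.7001 + 0.08×1.5355 = 1.5266
MRP = 10.20% − 1.61% = 8.59%
E(R_P) = R_f + β_P × MRP = 1.61% + 1.5266 × 8.59% = 14.72%

14.72%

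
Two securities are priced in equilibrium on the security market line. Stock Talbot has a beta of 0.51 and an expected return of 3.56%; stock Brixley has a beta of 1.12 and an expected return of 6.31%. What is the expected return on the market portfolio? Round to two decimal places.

5.77%

Both satisfy E(R) = R_f + β·MRP, so the slope of the SML is
MRP = (6.31% − 3.56%) / (1.12 − 0.51) = 2.75% / 0.61 = 4.5082%
R_f = E(R_Talbot) − β_Talbot·MRP = 3.56% − 0.51 × 4.5082% = 1.2608%
E(R_m) = R_f + MRP = 1.2608% + 4.5082% = 5.77%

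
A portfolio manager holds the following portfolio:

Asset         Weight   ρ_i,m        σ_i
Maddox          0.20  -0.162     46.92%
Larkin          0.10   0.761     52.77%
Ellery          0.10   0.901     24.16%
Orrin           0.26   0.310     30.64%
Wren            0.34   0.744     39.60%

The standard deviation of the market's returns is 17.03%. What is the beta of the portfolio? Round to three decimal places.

1.008

β_Maddox = -0.162 × 46.92% / 17.03% = -0.4463
β_Larkin = 0.761 × 52.77% / 17.03% = 2.3581
β_Ellery = 0.901 × 24.16% / 17.03% = 1.2782
β_Orrin = 0.310 × 30.64% / 17.03% = 0.5577
β_Wren = 0.744 × 39.60% / 17.03% = 1.7300
β_P = Σ w_i β_i = 0.20×-0.4463 + 0.10×2.3581 + 0.10×1.2782 + 0.26×0.5577 + 0.34×1.7300 = 1.0076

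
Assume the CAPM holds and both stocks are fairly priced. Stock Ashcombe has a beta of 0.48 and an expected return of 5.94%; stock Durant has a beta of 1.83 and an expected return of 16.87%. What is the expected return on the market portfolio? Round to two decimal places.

Both satisfy E(R) = R_f + β·MRP, so the slope of the SML is
MRP = (16.87% − 5.94%) / (1.83 − 0.48) = 10.93% / 1.35 = 8.0963%
R_f = E(R_Ashcombe) − β_Ashcombe·MRP = 5.94% − 0.48 × 8.0963% = 2.0538%
E(R_m) = R_f + MRP = 2.0538% + 8.0963% = 10.15%

10.15%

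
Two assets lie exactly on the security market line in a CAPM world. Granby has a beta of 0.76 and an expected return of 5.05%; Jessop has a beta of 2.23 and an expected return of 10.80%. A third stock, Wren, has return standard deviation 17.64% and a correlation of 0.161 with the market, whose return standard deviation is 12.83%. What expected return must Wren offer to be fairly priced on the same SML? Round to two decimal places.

MRP = (10.80% − 5.05%) / (2.23 − 0.76) = 3.9116%
R_f = 5.05% − 0.76 × 3.9116% = 2.0772%
β_Wren = ρ·σ_i/σ_m = 0.161 × 17.64 / 12.83 = 0.2214
E(R_Wren) = R_f + β × MRP = 2.0772% + 0.2214 × 3.9116% = 2.94%

2.94%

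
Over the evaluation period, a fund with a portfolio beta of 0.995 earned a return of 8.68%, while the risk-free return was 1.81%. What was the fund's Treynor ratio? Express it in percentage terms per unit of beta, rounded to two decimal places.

6.90%

Treynor = (R_P − R_f) / β_P = (8.68% − 1.81%) / 0.9950 = 6.87% / 0.9950 = 6.90%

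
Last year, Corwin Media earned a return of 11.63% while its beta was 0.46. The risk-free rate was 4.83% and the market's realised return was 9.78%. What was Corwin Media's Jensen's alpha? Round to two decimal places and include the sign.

Market excess return = 9.78% − 4.83% = 4.95%
CAPM benchmark = R_f + β(R_m − R_f) = 4.83% + 0.46 × 4.95% = 7.1070%
α = actual − benchmark = 11.63% − 7.1070% = +4.52%

+4.52%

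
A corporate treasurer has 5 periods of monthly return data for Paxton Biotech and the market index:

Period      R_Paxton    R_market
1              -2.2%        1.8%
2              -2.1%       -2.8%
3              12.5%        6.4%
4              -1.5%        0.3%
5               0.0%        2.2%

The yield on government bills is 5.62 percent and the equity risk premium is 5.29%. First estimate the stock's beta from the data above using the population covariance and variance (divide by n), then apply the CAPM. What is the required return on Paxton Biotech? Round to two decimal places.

Mean R_i = (-2.2 − 2.1 + 12.5 − 1.5 + 0.0) / 5 = 1.3400%
Mean R_m = (1.8 − 2.8 + 6.4 + 0.3 + 2.2) / 5 = 1.5800%
Σ(R_i − R̄_i)(R_m − R̄_m) = 70.8840  ⇒  Cov = 70.8840 / 5 = 14.1768
Σ(R_m − R̄_m)² = 44.4880  ⇒  Var(R_m) = 44.4880 / 5 = 8.8976
β = Cov / Var(R_m) = 14.1768 / 8.8976 = 1.5933
E(R) = R_f + β × MRP = 5.62% + 1.5933 × 5.29% = 14.05%

14.05%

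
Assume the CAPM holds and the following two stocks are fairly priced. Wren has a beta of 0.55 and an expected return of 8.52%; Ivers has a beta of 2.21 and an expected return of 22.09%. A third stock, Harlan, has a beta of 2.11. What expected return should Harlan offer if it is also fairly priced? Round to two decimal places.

21.27%

MRP (SML slope) = (22.09% − 8.52%) / (2.21 − 0.55) = 13.57% / 1.66 = 8.1747%
R_f (intercept) = 8.52% − 0.55 × 8.1747% = 4.0239%
E(R_Harlan) = R_f + β × MRP = 4.0239% + 2.11 × 8.1747% = 21.27%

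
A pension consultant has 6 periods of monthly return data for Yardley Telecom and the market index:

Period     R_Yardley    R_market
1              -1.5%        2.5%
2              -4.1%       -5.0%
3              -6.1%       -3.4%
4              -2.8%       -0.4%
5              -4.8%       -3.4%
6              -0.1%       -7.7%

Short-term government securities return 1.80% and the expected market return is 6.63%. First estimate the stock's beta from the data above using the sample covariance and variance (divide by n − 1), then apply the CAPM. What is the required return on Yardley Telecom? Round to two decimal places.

1.76%

Mean R_i = (-1.5 − 4.1 − 6.1 − 2.8 − 4.8 − 0.1) / 6 = -3.2333%
Mean R_m = (2.5 − 5.0 − 3.4 − 0.4 − 3.4 − 7.7) / 6 = -2.9000%
Σ(R_i − R̄_i)(R_m − R̄_m) = -0.5600  ⇒  Cov = -0.5600 / 5 = -0.1120
Σ(R_m − R̄_m)² = 63.3600  ⇒  Var(R_m) = 63.3600 / 5 = 12.6720
β = Cov / Var(R_m) = -0.1120 / 12.6720 = -0.0088
MRP = 6.63% − 1.80% = 4.83%
E(R) = R_f + β × MRP = 1.80% + -0.0088 × 4.83% = 1.76%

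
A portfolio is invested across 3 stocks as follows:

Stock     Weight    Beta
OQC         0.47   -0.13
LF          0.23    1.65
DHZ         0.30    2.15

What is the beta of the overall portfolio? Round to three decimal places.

0.963

β_P = Σ w_i β_i = 0.47×-0.13 + 0.23×1.65 + 0.30×2.15 = 0.9634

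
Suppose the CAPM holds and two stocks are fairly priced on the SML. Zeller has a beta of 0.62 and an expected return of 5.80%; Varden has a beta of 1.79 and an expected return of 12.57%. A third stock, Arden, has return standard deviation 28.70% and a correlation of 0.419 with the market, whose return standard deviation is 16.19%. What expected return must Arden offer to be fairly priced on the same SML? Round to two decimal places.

MRP = (12.57% − 5.80%) / (1.79 − 0.62) = 5.7863%
R_f = 5.80% − 0.62 × 5.7863% = 2.2125%
β_Arden = ρ·σ_i/σ_m = 0.419 × 28.70 / 16.19 = 0.7428
E(R_Arden) = R_f + β × MRP = 2.2125% + 0.7428 × 5.7863% = 6.51%

6.51%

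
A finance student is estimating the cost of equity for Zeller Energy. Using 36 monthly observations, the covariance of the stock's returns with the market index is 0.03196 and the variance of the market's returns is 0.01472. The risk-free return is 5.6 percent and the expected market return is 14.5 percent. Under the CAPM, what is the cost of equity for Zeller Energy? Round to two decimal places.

β = Cov(R_i, R_m) / Var(R_m) = 0.03196 / 0.01472 = 2.1712
MRP = 14.5% − 5.6% = 8.90%
E(R) = R_f + β × MRP = 5.6% + 2.1712 × 8.9% = 24.92%

24.92%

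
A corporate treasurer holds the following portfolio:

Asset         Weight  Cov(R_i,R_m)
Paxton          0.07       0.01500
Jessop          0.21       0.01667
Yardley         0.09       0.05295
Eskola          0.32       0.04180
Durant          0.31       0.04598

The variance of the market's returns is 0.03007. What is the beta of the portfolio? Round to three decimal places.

β_Paxton = 0.01500 / 0.03007 = 0.4988
β_Jessop = 0.01667 / 0.03007 = 0.5544
β_Yardley = 0.05295 / 0.03007 = 1.7609
β_Eskola = 0.04180 / 0.03007 = 1.3901
β_Durant = 0.04598 / 0.03007 = 1.5291
β_P = Σ w_i β_i = 0.07×0.4988 + 0.21×0.5544 + 0.09×1.7609 + 0.32×1.3901 + 0.31×1.5291 = 1.2287

1.229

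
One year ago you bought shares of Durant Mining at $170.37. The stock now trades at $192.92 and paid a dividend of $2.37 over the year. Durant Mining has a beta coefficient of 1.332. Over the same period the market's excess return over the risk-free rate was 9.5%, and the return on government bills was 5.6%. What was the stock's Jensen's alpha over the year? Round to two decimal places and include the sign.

Realised HPR = (P1 + D1 − P0) / P0 = (192.92 + 2.37 − 170.37) / 170.37 = 24.92 / 170.37 = 14.6270%
CAPM required = R_f + β·MRP = 5.6% + 1.332 × 9.5% = 18.2540%
α = realised − required = 14.6270% − 18.2540% = -3.63%

-3.63%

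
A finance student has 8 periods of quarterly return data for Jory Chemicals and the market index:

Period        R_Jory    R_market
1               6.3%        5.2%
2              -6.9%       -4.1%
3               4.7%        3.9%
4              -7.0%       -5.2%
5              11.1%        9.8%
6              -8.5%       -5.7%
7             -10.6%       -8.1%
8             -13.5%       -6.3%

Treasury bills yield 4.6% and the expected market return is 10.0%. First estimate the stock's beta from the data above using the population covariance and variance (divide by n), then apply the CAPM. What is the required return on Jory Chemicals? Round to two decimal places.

Mean R_i = (6.3 − 6.9 + 4.7 − 7.0 + 11.1 − 8.5 − 10.6 − 13.5) / 8 = -3.0500%
Mean R_m = (5.2 − 4.1 + 3.9 − 5.2 + 9.8 − 5.7 − 8.1 − 6.3) / 8 = -1.3125%
Σ(R_i − R̄_i)(R_m − R̄_m) = 411.8950  ⇒  Cov = 411.8950 / 8 = 51.4869
Σ(R_m − R̄_m)² = 306.1488  ⇒  Var(R_m) = 306.1488 / 8 = 38.2686
β = Cov / Var(R_m) = 51.4869 / 38.2686 = 1.3454
MRP = 10.0% − 4.6% = 5.40%
E(R) = R_f + β × MRP = 4.6% + 1.3454 × 5.4% = 11.87%

11.87%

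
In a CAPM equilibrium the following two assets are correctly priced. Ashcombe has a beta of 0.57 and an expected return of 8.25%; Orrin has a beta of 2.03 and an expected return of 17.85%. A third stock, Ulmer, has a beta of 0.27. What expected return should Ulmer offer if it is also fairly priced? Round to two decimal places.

6.28%

MRP (SML slope) = (17.85% − 8.25%) / (2.03 − 0.57) = 9.60% / 1.46 = 6.5753%
R_f (intercept) = 8.25% − 0.57 × 6.5753% = 4.5021%
E(R_Ulmer) = R_f + β × MRP = 4.5021% + 0.27 × 6.5753% = 6.28%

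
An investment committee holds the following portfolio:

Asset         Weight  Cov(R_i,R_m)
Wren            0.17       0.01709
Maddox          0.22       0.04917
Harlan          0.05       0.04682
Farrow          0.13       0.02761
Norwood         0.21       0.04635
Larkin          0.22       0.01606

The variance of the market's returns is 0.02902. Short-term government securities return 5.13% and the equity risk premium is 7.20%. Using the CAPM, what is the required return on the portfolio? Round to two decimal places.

β_Wren = 0.01709 / 0.02902 = 0.5889
β_Maddox = 0.04917 / 0.02902 = 1.6943
β_Harlan = 0.04682 / 0.02902 = 1.6134
β_Farrow = 0.02761 / 0.02902 = 0.9514
β_Norwood = 0.04635 / 0.02902 = 1.5972
β_Larkin = 0.01606 / 0.02902 = 0.5534
β_P = Σ w_i β_i = 0.17×0.5889 + 0.22×1.6943 + 0.05×1.6134 + 0.13×0.9514 + 0.21×1.5972 + 0.22×0.5534 = 1.1344
E(R_P) = R_f + β_P × MRP = 5.13% + 1.1344 × 7.20% = 13.30%

13.30%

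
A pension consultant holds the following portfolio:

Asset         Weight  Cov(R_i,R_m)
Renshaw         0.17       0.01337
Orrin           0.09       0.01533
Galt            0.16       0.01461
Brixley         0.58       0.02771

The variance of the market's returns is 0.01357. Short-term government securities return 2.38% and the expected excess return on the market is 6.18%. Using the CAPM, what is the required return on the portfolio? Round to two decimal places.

β_Renshaw = 0.01337 / 0.01357 = 0.9853
β_Orrin = 0.01533 / 0.01357 = 1.1297
β_Galt = 0.01461 / 0.01357 = 1.0766
β_Brixley = 0.02771 / 0.01357 = 2.0420
β_P = Σ w_i β_i = 0.17×0.9853 + 0.09×1.1297 + 0.16×1.0766 + 0.58×2.0420 = 1.6258
E(R_P) = R_f + β_P × MRP = 2.38% + 1.6258 × 6.18% = 12.43%

12.43%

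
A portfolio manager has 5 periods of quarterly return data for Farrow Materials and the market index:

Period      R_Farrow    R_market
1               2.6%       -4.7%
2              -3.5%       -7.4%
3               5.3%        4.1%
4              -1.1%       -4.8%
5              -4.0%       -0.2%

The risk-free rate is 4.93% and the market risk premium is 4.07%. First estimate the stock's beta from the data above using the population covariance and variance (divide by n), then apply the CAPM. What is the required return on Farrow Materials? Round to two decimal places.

Mean R_i = (2.6 − 3.5 + 5.3 − 1.1 − 4.0) / 5 = -0.1400%
Mean R_m = (-4.7 − 7.4 + 4.1 − 4.8 − 0.2) / 5 = -2.6000%
Σ(R_i − R̄_i)(R_m − R̄_m) = 39.6700  ⇒  Cov = 39.6700 / 5 = 7.9340
Σ(R_m − R̄_m)² = 82.9400  ⇒  Var(R_m) = 82.9400 / 5 = 16.5880
β = Cov / Var(R_m) = 7.9340 / 16.5880 = 0.4783
E(R) = R_f + β × MRP = 4.93% + 0.4783 × 4.07% = 6.88%

6.88%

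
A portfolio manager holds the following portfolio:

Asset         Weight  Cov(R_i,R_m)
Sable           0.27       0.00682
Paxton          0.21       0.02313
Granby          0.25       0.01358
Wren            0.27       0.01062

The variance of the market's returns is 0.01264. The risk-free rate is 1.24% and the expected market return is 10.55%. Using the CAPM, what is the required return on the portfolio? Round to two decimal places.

10.79%

β_Sable = 0.00682 / 0.01264 = 0.5396
β_Paxton = 0.02313 / 0.01264 = 1.8299
β_Granby = 0.01358 / 0.01264 = 1.0744
β_Wren = 0.01062 / 0.01264 = 0.8402
β_P = Σ w_i β_i = 0.27×0.5396 + 0.21×1.8299 + 0.25×1.0744 + 0.27×0.8402 = 1.0254
MRP = 10.55% − 1.24% = 9.31%
E(R_P) = R_f + β_P × MRP = 1.24% + 1.0254 × 9.31% = 10.79%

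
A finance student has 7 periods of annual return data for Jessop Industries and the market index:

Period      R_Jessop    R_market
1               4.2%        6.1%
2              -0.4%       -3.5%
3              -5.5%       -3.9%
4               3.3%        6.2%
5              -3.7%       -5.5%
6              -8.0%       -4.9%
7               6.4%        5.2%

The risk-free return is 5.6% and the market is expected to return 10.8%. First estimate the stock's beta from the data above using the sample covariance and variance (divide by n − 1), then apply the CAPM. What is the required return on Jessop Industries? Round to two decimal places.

Mean R_i = (4.2 − 0.4 − 5.5 + 3.3 − 3.7 − 8.0 + 6.4) / 7 = -0.5286%
Mean R_m = (6.1 − 3.5 − 3.9 + 6.2 − 5.5 − 4.9 + 5.2) / 7 = -0.0429%
Σ(R_i − R̄_i)(R_m − R̄_m) = 161.6014  ⇒  Cov = 161.6014 / 6 = 26.9336
Σ(R_m − R̄_m)² = 184.3971  ⇒  Var(R_m) = 184.3971 / 6 = 30.7329
β = Cov / Var(R_m) = 26.9336 / 30.7329 = 0.8764
MRP = 10.8% − 5.6% = 5.20%
E(R) = R_f + β × MRP = 5.6% + 0.8764 × 5.2% = 10.16%

10.16%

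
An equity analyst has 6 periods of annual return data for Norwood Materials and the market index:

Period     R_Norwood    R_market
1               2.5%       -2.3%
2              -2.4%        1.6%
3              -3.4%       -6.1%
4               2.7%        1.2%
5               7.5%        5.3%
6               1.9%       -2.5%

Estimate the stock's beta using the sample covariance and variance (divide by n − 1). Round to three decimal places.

Mean R_i = (2.5 − 2.4 − 3.4 + 2.7 + 7.5 + 1.9) / 6 = 1.4667%
Mean R_m = (-2.3 + 1.6 − 6.1 + 1.2 + 5.3 − 2.5) / 6 = -0.4667%
Σ(R_i − R̄_i)(R_m − R̄_m) = 53.4967  ⇒  Cov = 53.4967 / 5 = 10.6993
Σ(R_m − R̄_m)² = 79.5333  ⇒  Var(R_m) = 79.5333 / 5 = 15.9067
β = Cov / Var(R_m) = 10.6993 / 15.9067 = 0.6726

0.673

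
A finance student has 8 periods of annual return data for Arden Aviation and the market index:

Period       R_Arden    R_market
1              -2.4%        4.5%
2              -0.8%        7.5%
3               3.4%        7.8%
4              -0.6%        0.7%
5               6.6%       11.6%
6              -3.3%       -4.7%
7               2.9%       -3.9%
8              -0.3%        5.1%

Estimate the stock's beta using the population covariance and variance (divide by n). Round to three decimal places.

Mean R_i = (-2.4 − 0.8 + 3.4 − 0.6 + 6.6 − 3.3 + 2.9 − 0.3) / 8 = 0.6875%
Mean R_m = (4.5 + 7.5 + 7.8 + 0.7 + 11.6 − 4.7 − 3.9 + 5.1) / 8 = 3.5750%
Σ(R_i − R̄_i)(R_m − R̄_m) = 68.8675  ⇒  Cov = 68.8675 / 8 = 8.6084
Σ(R_m − R̄_m)² = 233.4550  ⇒  Var(R_m) = 233.4550 / 8 = 29.1819
β = Cov / Var(R_m) = 8.6084 / 29.1819 = 0.2950

0.295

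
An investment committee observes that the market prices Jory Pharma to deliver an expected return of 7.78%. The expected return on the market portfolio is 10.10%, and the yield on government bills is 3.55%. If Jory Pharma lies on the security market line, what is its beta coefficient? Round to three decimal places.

0.646

MRP = 10.10% − 3.55% = 6.55%
β = (E(R) − R_f) / MRP = (7.78% − 3.55%) / 6.55% = 4.23% / 6.55% = 0.646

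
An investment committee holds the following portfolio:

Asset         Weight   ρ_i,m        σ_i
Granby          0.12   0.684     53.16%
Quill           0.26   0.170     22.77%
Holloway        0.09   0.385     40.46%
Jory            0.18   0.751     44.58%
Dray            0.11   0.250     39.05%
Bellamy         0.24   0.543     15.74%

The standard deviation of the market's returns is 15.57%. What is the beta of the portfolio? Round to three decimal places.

β_Granby = 0.684 × 53.16% / 15.57% = 2.3354
β_Quill = 0.170 × 22.77% / 15.57% = 0.2486
β_Holloway = 0.385 × 40.46% / 15.57% = 1.0005
β_Jory = 0.751 × 44.58% / 15.57% = 2.1503
β_Dray = 0.250 × 39.05% / 15.57% = 0.6270
β_Bellamy = 0.543 × 15.74% / 15.57% = 0.5489
β_P = Σ w_i β_i = 0.12×2.3354 + 0.26×0.2486 + 0.09×1.0005 + 0.18×2.1503 + 0.11×0.6270 + 0.24×0.5489 = 1.0227

1.023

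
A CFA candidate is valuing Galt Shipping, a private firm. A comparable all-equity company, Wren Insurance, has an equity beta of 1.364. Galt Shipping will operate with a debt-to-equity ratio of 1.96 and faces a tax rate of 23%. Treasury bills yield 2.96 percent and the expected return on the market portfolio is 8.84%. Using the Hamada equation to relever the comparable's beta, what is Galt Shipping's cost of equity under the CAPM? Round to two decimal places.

23.08%

β_L = β_U × [1 + (1 − t)(D/E)] = 1.364 × [1 + (1 − 0.23) × 1.96]
    = 1.364 × [1 + 0.77 × 1.96] = 1.364 × 2.5092 = 3.4225
MRP = 8.84% − 2.96% = 5.88%
E(R) = R_f + β_L × MRP = 2.96% + 3.4225 × 5.88% = 23.08%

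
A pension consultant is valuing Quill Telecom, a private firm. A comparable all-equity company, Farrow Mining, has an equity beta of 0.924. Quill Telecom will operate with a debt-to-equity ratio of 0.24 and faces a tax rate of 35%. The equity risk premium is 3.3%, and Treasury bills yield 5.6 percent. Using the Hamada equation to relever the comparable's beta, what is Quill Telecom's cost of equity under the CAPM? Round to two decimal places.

9.12%

β_L = β_U × [1 + (1 − t)(D/E)] = 0.924 × [1 + (1 − 0.35) × 0.24]
    = 0.924 × [1 + 0.65 × 0.24] = 0.924 × 1.1560 = 1.0681
E(R) = R_f + β_L × MRP = 5.6% + 1.0681 × 3.3% = 9.12%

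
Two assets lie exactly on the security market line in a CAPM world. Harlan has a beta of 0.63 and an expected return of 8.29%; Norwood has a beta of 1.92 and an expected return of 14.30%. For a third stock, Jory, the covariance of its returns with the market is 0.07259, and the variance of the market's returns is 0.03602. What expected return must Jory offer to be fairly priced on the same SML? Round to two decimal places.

MRP = (14.30% − 8.29%) / (1.92 − 0.63) = 4.6589%
R_f = 8.29% − 0.63 × 4.6589% = 5.3549%
β_Jory = Cov / Var(R_m) = 0.07259 / 0.03602 = 2.0153
E(R_Jory) = R_f + β × MRP = 5.3549% + 2.0153 × 4.6589% = 14.74%

14.74%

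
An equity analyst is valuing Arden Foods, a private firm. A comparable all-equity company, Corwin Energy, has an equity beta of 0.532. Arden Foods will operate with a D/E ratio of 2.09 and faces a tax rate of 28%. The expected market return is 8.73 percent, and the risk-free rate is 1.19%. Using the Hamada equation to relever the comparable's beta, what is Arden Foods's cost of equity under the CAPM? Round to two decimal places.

11.24%

β_L = β_U × [1 + (1 − t)(D/E)] = 0.532 × [1 + (1 − 0.28) × 2.09]
    = 0.532 × [1 + 0.72 × 2.09] = 0.532 × 2.5048 = 1.3326
MRP = 8.73% − 1.19% = 7.54%
E(R) = R_f + β_L × MRP = 1.19% + 1.3326 × 7.54% = 11.24%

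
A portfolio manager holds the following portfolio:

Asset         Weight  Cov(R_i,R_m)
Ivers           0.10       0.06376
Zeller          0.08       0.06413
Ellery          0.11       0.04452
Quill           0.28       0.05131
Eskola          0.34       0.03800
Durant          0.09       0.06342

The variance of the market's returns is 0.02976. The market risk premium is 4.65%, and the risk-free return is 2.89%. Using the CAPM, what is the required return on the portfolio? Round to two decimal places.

10.61%

β_Ivers = 0.06376 / 0.02976 = 2.1425
β_Zeller = 0.06413 / 0.02976 = 2.1549
β_Ellery = 0.04452 / 0.02976 = 1.4960
β_Quill = 0.05131 / 0.02976 = 1.7241
β_Eskola = 0.03800 / 0.02976 = 1.2769
β_Durant = 0.06342 / 0.02976 = 2.1310
β_P = Σ w_i β_i = 0.10×2.1425 + 0.08×2.1549 + 0.11×1.4960 + 0.28×1.7241 + 0.34×1.2769 + 0.09×2.1310 = 1.6599
E(R_P) = R_f + β_P × MRP = 2.89% + 1.6599 × 4.65% = 10.61%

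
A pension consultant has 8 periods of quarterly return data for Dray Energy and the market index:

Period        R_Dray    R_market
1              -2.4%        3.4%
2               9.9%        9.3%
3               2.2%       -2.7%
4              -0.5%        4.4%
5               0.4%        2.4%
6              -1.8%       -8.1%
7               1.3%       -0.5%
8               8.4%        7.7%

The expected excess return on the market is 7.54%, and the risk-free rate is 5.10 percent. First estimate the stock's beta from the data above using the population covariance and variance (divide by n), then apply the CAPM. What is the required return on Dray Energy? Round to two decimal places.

9.16%

Mean R_i = (-2.4 + 9.9 + 2.2 − 0.5 + 0.4 − 1.8 + 1.3 + 8.4) / 8 = 2.1875%
Mean R_m = (3.4 + 9.3 − 2.7 + 4.4 + 2.4 − 8.1 − 0.5 + 7.7) / 8 = 1.9875%
Σ(R_i − R̄_i)(R_m − R̄_m) = 120.5588  ⇒  Cov = 120.5588 / 8 = 15.0699
Σ(R_m − R̄_m)² = 224.0088  ⇒  Var(R_m) = 224.0088 / 8 = 28.0011
β = Cov / Var(R_m) = 15.0699 / 28.0011 = 0.5382
E(R) = R_f + β × MRP = 5.10% + 0.5382 × 7.54% = 9.16%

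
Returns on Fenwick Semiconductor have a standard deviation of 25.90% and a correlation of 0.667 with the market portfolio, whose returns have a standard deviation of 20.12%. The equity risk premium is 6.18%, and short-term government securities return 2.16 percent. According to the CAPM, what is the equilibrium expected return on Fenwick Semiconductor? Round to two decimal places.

β = ρ × σ_i / σ_m = 0.667 × 25.90% / 20.12% = 0.8586
E(R) = 2.16% + 0.8586 × 6.18% = 7.47%

7.47%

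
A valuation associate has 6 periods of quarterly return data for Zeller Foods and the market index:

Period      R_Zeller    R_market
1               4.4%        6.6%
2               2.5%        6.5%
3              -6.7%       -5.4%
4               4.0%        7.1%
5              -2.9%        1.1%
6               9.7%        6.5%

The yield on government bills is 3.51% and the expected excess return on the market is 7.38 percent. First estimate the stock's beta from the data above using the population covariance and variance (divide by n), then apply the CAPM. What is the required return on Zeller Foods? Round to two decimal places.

Mean R_i = (4.4 + 2.5 − 6.7 + 4.0 − 2.9 + 9.7) / 6 = 1.8333%
Mean R_m = (6.6 + 6.5 − 5.4 + 7.1 + 1.1 + 6.5) / 6 = 3.7333%
Σ(R_i − R̄_i)(R_m − R̄_m) = 128.6633  ⇒  Cov = 128.6633 / 6 = 21.4439
Σ(R_m − R̄_m)² = 125.2133  ⇒  Var(R_m) = 125.2133 / 6 = 20.8689
β = Cov / Var(R_m) = 21.4439 / 20.8689 = 1.0276
E(R) = R_f + β × MRP = 3.51% + 1.0276 × 7.38% = 11.09%

11.09%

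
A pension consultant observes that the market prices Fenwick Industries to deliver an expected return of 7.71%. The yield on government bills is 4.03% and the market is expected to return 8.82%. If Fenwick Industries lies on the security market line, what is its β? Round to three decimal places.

0.768

MRP = 8.82% − 4.03% = 4.79%
β = (E(R) − R_f) / MRP = (7.71% − 4.03%) / 4.79% = 3.68% / 4.79% = 0.768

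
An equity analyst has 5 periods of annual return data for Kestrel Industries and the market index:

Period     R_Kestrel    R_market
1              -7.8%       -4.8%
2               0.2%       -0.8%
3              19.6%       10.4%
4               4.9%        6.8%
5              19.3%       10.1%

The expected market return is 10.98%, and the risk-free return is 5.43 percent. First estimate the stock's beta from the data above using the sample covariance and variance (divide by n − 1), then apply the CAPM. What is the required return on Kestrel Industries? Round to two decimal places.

14.75%

Mean R_i = (-7.8 + 0.2 + 19.6 + 4.9 + 19.3) / 5 = 7.2400%
Mean R_m = (-4.8 − 0.8 + 10.4 + 6.8 + 10.1) / 5 = 4.3400%
Σ(R_i − R̄_i)(R_m − R̄_m) = 312.2620  ⇒  Cov = 312.2620 / 4 = 78.0655
Σ(R_m − R̄_m)² = 185.9120  ⇒  Var(R_m) = 185.9120 / 4 = 46.4780
β = Cov / Var(R_m) = 78.0655 / 46.4780 = 1.6796
MRP = 10.98% − 5.43% = 5.55%
E(R) = R_f + β × MRP = 5.43% + 1.6796 × 5.55% = 14.75%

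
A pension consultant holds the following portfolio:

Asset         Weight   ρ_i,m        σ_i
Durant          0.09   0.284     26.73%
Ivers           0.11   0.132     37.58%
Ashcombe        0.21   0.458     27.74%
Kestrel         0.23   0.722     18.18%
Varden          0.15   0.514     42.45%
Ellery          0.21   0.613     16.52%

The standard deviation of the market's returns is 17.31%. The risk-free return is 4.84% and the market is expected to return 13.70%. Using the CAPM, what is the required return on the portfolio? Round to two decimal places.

β_Durant = 0.284 × 26.73% / 17.31% = 0.4386
β_Ivers = 0.132 × 37.58% / 17.31% = 0.2866
β_Ashcombe = 0.458 × 27.74% / 17.31% = 0.7340
β_Kestrel = 0.722 × 18.18% / 17.31% = 0.7583
β_Varden = 0.514 × 42.45% / 17.31% = 1.2605
β_Ellery = 0.613 × 16.52% / 17.31% = 0.5850
β_P = Σ w_i β_i = 0.09×0.4386 + 0.11×0.2866 + 0.21×0.7340 + 0.23×0.7583 + 0.15×1.2605 + 0.21×0.5850 = 0.7115
MRP = 13.70% − 4.84% = 8.86%
E(R_P) = R_f + β_P × MRP = 4.84% + 0.7115 × 8.86% = 11.14%

11.14%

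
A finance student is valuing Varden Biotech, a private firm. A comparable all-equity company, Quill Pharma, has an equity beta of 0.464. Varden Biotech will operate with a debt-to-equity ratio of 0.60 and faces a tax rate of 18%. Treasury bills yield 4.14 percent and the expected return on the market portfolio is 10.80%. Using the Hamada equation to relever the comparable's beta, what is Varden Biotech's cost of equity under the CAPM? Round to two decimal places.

8.75%

β_L = β_U × [1 + (1 − t)(D/E)] = 0.464 × [1 + (1 − 0.18) × 0.60]
    = 0.464 × [1 + 0.82 × 0.60] = 0.464 × 1.4920 = 0.6923
MRP = 10.80% − 4.14% = 6.66%
E(R) = R_f + β_L × MRP = 4.14% + 0.6923 × 6.66% = 8.75%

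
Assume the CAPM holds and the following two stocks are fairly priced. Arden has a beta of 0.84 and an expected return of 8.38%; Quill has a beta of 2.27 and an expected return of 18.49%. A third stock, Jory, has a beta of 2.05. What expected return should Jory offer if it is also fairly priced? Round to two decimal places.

16.93%

MRP (SML slope) = (18.49% − 8.38%) / (2.27 − 0.84) = 10.11% / 1.43 = 7.0699%
R_f (intercept) = 8.38% − 0.84 × 7.0699% = 2.4413%
E(R_Jory) = R_f + β × MRP = 2.4413% + 2.05 × 7.0699% = 16.93%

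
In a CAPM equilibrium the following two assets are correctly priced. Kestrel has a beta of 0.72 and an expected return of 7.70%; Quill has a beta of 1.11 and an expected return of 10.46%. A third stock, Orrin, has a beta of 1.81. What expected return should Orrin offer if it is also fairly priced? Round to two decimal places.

MRP (SML slope) = (10.46% − 7.70%) / (1.11 − 0.72) = 2.76% / 0.39 = 7.0769%
R_f (intercept) = 7.70% − 0.72 × 7.0769% = 2.6046%
E(R_Orrin) = R_f + β × MRP = 2.6046% + 1.81 × 7.0769% = 15.41%

15.41%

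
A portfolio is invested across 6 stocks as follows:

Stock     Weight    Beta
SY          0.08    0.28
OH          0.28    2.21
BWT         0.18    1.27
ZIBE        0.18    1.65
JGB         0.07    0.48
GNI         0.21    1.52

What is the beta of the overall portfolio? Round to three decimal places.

β_P = Σ w_i β_i = 0.08×0.28 + 0.28×2.21 + 0.18×1.27 + 0.18×1.65 + 0.07×0.48 + 0.21×1.52 = 1.5196

1.520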